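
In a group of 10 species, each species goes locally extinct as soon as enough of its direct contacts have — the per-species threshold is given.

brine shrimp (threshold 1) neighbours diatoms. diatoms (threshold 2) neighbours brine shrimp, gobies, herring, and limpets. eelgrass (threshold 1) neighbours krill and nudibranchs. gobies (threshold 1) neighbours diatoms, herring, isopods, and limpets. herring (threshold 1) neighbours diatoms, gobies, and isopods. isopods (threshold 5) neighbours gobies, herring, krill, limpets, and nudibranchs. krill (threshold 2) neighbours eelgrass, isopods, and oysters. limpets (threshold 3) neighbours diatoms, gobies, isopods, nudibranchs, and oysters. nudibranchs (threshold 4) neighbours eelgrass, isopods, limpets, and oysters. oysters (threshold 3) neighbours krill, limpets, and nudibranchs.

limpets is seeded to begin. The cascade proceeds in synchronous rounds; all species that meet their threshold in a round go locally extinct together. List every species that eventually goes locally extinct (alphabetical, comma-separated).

Round 1 — limpets goes locally extinct (initial).
Round 2 — checking thresholds:
  diatoms: 1 of 4 neighbours < 2, not yet.
  gobies: 1 of 4 neighbours ≥ 1, goes locally extinct.
  isopods: 1 of 5 neighbours < 5, not yet.
  nudibranchs: 1 of 4 neighbours < 4, not yet.
  oysters: 1 of 3 neighbours < 3, not yet.
Round 3 — checking thresholds:
  diatoms: 2 of 4 neighbours ≥ 2, goes locally extinct.
  herring: 1 of 3 neighbours ≥ 1, goes locally extinct.
  isopods: 2 of 5 neighbours < 5, not yet.
  nudibranchs: 1 of 4 neighbours < 4, not yet.
  oysters: 1 of 3 neighbours < 3, not yet.
Round 4 — checking thresholds:
  brine shrimp: 1 of 1 neighbours ≥ 1, goes locally extinct.
  isopods: 3 of 5 neighbours < 5, not yet.
  nudibranchs: 1 of 4 neighbours < 4, not yet.
  oysters: 1 of 3 neighbours < 3, not yet.
Round 5 — no new extinctions; cascade stops.

brine shrimp, diatoms, gobies, herring, limpets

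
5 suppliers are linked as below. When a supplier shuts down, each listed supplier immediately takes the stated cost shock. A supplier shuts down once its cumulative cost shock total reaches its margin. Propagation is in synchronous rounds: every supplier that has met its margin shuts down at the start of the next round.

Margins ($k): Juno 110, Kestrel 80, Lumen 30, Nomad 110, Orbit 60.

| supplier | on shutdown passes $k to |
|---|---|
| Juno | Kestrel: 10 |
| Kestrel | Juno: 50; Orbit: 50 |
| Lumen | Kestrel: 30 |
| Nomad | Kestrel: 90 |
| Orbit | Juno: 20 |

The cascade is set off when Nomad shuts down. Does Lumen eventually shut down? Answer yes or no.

Round 1 — Nomad shuts down (initial).
  Kestrel: +90 → 90 ≥ 80
Round 2 — Kestrel shuts down.
  Juno: +50 → 50 < 110
  Orbit: +50 → 50 < 60
No further shutdowns.

no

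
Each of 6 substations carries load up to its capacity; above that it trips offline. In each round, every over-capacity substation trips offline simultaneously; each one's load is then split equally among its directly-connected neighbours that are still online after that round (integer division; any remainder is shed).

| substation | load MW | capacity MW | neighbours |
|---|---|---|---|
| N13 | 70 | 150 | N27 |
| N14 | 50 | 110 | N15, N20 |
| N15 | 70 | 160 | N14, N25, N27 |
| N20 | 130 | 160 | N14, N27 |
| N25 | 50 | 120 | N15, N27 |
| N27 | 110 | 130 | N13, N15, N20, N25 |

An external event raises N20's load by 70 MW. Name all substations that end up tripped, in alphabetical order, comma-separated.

N14, N15, N20, N25, N27

Round 1 — N20 at 200 > 160. N20 trips offline.
  N20 sheds 200 MW to N14, N27: 100 each.
    N14: 50+100 = 150 > 110
    N27: 110+100 = 210 > 130
Round 2 — N14, N27 trip offline.
  N14 sheds 150 MW to N15: 150 each.
    N15: 70+150 = 220 > 160
  N27 sheds 210 MW to N13, N15, N25: 70 each.
    N13: 70+70 = 140 ≤ 150
    N15: 220+70 = 290 > 160
    N25: 50+70 = 120 ≤ 120
Round 3 — N15 trips offline.
  N15 sheds 290 MW to N25: 290 each.
    N25: 120+290 = 410 > 120
Round 4 — N25 trips offline.
  N25 sheds 410 MW: no online neighbours, lost.
No further trips.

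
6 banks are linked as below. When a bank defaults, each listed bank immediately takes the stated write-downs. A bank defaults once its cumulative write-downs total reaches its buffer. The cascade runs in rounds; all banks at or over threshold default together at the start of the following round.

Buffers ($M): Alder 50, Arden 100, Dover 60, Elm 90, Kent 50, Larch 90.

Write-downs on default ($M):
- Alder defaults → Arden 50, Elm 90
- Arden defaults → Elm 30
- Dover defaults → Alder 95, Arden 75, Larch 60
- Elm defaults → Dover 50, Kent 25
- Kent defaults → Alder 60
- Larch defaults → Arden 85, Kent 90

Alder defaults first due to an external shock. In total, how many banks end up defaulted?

Round 1 — Alder defaults (initial).
  Arden: +50 → 50 < 100
  Elm: +90 → 90 ≥ 90
Round 2 — Elm defaults.
  Dover: +50 → 50 < 60
  Kent: +25 → 25 < 50
No further defaults.

2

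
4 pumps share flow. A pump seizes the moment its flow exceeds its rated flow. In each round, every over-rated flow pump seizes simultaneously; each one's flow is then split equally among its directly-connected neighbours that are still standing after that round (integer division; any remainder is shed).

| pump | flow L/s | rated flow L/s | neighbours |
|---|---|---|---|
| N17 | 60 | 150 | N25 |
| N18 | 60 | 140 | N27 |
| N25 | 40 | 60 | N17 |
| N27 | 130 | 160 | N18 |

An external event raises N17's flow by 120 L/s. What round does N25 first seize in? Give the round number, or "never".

2

Round 1 — N17 at 180 > 150. N17 seizes.
  N17 sheds 180 L/s to N25: 180 each.
    N25: 40+180 = 220 > 60
Round 2 — N25 seizes.
  N25 sheds 220 L/s: no online neighbours, lost.
No further seizures.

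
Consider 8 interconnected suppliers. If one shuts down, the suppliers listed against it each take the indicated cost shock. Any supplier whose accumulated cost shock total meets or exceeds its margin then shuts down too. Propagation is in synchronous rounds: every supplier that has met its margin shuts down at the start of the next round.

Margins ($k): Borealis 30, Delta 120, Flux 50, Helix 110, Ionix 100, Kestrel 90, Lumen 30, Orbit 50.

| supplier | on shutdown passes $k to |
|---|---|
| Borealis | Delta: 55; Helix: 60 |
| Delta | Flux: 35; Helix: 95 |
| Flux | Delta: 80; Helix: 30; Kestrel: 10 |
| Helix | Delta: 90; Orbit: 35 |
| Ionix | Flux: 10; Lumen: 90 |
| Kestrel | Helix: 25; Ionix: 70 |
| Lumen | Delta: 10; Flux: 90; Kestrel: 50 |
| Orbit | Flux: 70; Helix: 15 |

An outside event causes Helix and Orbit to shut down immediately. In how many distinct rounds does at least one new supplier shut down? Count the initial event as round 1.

3

Round 1 — Helix, Orbit shut down (initial).
  Delta: +90 → 90 < 120
  Flux: +70 → 70 ≥ 50
Round 2 — Flux shuts down.
  Delta: +80 → 170 ≥ 120
  Kestrel: +10 → 10 < 90
Round 3 — Delta shuts down.
No further shutdowns.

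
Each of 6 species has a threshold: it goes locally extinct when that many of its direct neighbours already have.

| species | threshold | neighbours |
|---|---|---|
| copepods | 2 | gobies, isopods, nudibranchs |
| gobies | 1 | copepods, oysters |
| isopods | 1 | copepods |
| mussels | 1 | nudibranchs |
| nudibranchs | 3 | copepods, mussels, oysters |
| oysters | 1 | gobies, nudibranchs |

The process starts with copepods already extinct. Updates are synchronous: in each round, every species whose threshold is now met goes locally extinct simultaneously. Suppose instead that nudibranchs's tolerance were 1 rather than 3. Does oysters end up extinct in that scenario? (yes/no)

yes

With nudibranchs's tolerance at 1:
Round 1 — copepods goes locally extinct (initial).
Round 2 — checking thresholds:
  gobies: 1 of 2 neighbours ≥ 1, goes locally extinct.
  isopods: 1 of 1 neighbours ≥ 1, goes locally extinct.
  nudibranchs: 1 of 3 neighbours ≥ 1, goes locally extinct.
Round 3 — checking thresholds:
  mussels: 1 of 1 neighbours ≥ 1, goes locally extinct.
  oysters: 2 of 2 neighbours ≥ 1, goes locally extinct.
Round 4 — no new extinctions; cascade stops.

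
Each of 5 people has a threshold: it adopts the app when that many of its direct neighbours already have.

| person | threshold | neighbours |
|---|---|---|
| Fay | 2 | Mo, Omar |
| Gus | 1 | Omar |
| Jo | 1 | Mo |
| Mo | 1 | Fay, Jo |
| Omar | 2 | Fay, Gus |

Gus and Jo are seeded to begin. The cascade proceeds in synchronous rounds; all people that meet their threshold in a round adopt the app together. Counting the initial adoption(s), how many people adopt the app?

Round 1 — Gus, Jo adopt the app (initial).
Round 2 — checking thresholds:
  Mo: 1 of 2 neighbours ≥ 1, adopts the app.
  Omar: 1 of 2 neighbours < 2, below threshold.
Round 3 — no new adoptions; cascade stops.

3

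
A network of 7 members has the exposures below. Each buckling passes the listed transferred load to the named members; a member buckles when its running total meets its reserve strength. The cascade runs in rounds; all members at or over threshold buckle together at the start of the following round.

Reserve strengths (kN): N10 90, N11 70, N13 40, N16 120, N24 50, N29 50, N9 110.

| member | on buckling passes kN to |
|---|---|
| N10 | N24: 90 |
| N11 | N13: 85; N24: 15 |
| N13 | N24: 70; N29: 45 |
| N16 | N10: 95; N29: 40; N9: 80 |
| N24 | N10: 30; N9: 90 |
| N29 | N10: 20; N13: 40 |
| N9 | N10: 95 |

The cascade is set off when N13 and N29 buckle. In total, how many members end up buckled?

Round 1 — N13, N29 buckle (initial).
  N10: +20 → 20 < 90
  N24: +70 → 70 ≥ 50
Round 2 — N24 buckles.
  N10: +30 → 50 < 90
  N9: +90 → 90 < 110
No further bucklings.

3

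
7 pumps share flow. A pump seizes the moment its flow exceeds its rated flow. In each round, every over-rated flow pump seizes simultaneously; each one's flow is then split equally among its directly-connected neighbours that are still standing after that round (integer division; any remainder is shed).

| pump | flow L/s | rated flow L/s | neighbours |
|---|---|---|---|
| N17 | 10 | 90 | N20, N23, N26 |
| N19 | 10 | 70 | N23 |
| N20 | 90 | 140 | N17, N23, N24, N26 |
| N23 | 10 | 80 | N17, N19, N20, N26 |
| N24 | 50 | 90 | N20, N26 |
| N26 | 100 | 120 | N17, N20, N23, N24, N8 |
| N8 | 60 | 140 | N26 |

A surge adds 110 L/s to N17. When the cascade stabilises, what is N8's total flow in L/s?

Round 1 — N17 at 120 > 90. N17 seizes.
  N17 sheds 120 L/s to N20, N23, N26: 40 each.
    N20: 90+40 = 130 ≤ 140
    N23: 10+40 = 50 ≤ 80
    N26: 100+40 = 140 > 120
Round 2 — N26 seizes.
  N26 sheds 140 L/s to N20, N23, N24, N8: 35 each.
    N20: 130+35 = 165 > 140
    N23: 50+35 = 85 > 80
    N24: 50+35 = 85 ≤ 90
    N8: 60+35 = 95 ≤ 140
Round 3 — N20, N23 seize.
  N20 sheds 165 L/s to N24: 165 each.
    N24: 85+165 = 250 > 90
  N23 sheds 85 L/s to N19: 85 each.
    N19: 10+85 = 95 > 70
Round 4 — N19, N24 seize.
  N19 sheds 95 L/s: no online neighbours, lost.
  N24 sheds 250 L/s: no online neighbours, lost.
No further seizures.

95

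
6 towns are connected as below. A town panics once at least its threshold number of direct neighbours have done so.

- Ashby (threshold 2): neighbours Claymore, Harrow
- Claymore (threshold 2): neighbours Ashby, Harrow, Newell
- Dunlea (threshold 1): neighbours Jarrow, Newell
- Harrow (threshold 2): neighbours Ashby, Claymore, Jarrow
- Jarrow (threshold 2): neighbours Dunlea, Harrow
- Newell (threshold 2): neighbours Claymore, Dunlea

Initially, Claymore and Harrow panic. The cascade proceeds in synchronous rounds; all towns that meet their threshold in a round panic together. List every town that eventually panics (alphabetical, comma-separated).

Round 1 — Claymore, Harrow panic (initial).
Round 2 — checking thresholds:
  Ashby: 2 of 2 neighbours ≥ 2, panics.
  Jarrow: 1 of 2 neighbours < 2, below threshold.
  Newell: 1 of 2 neighbours < 2, below threshold.
Round 3 — no new panics; cascade stops.

Ashby, Claymore, Harrow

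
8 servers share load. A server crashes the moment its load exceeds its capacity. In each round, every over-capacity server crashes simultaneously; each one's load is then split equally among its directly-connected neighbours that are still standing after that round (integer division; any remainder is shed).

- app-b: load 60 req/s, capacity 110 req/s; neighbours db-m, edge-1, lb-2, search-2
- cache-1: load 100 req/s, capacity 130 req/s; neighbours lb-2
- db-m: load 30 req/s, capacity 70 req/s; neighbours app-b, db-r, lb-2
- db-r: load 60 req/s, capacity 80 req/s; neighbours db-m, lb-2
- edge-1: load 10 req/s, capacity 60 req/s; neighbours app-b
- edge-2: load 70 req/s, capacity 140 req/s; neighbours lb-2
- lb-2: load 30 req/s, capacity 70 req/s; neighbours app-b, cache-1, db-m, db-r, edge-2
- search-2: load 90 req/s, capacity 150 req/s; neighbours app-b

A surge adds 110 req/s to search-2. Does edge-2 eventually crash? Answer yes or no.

no

Round 1 — search-2 at 200 > 150. search-2 crashes.
  search-2 sheds 200 req/s to app-b: 200 each.
    app-b: 60+200 = 260 > 110
Round 2 — app-b crashes.
  app-b sheds 260 req/s to db-m, edge-1, lb-2: 86 each (2 lost).
    db-m: 30+86 = 116 > 70
    edge-1: 10+86 = 96 > 60
    lb-2: 30+86 = 116 > 70
Round 3 — db-m, edge-1, lb-2 crash.
  db-m sheds 116 req/s to db-r: 116 each.
    db-r: 60+116 = 176 > 80
  edge-1 sheds 96 req/s: no online neighbours, lost.
  lb-2 sheds 116 req/s to cache-1, db-r, edge-2: 38 each (2 lost).
    cache-1: 100+38 = 138 > 130
    db-r: 176+38 = 214 > 80
    edge-2: 70+38 = 108 ≤ 140
Round 4 — cache-1, db-r crash.
  cache-1 sheds 138 req/s: no online neighbours, lost.
  db-r sheds 214 req/s: no online neighbours, lost.
No further crashes.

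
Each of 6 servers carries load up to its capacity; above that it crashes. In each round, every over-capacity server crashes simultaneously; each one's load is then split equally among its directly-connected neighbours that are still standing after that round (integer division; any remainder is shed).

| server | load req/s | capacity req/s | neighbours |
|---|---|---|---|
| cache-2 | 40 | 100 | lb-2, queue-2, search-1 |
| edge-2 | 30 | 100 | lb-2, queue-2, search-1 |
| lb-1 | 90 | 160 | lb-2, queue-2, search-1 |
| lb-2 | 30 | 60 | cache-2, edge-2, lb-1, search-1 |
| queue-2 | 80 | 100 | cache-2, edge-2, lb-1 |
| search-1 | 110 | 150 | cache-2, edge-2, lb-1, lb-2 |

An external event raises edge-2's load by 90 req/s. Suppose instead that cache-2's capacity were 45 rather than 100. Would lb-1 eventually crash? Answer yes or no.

yes

With cache-2's capacity at 45:
Round 1 — edge-2 at 120 > 100. edge-2 crashes.
  edge-2 sheds 120 req/s to lb-2, queue-2, search-1: 40 each.
    lb-2: 30+40 = 70 > 60
    queue-2: 80+40 = 120 > 100
    search-1: 110+40 = 150 ≤ 150
Round 2 — lb-2, queue-2 crash.
  lb-2 sheds 70 req/s to cache-2, lb-1, search-1: 23 each (1 lost).
    cache-2: 40+23 = 63 > 45
    lb-1: 90+23 = 113 ≤ 160
    search-1: 150+23 = 173 > 150
  queue-2 sheds 120 req/s to cache-2, lb-1: 60 each.
    cache-2: 63+60 = 123 > 45
    lb-1: 113+60 = 173 > 160
Round 3 — cache-2, lb-1, search-1 crash.
  cache-2 sheds 123 req/s: no online neighbours, lost.
  lb-1 sheds 173 req/s: no online neighbours, lost.
  search-1 sheds 173 req/s: no online neighbours, lost.
No further crashes.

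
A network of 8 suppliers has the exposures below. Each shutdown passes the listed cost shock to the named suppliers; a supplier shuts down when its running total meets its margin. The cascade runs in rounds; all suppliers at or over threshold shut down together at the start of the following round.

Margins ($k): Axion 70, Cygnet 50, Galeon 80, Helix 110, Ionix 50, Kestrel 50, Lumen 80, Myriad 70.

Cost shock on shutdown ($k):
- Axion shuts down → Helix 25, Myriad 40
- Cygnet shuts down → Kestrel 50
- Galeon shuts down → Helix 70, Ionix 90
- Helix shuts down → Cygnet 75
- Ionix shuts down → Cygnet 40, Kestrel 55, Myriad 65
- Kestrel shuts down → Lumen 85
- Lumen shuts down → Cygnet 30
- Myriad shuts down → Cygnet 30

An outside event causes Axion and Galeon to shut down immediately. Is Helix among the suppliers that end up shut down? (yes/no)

Round 1 — Axion, Galeon shut down (initial).
  Helix: +25+70 → 95 < 110
  Ionix: +90 → 90 ≥ 50
  Myriad: +40 → 40 < 70
Round 2 — Ionix shuts down.
  Cygnet: +40 → 40 < 50
  Kestrel: +55 → 55 ≥ 50
  Myriad: +65 → 105 ≥ 70
Round 3 — Kestrel, Myriad shut down.
  Cygnet: +30 → 70 ≥ 50
  Lumen: +85 → 85 ≥ 80
Round 4 — Cygnet, Lumen shut down.
No further shutdowns.

no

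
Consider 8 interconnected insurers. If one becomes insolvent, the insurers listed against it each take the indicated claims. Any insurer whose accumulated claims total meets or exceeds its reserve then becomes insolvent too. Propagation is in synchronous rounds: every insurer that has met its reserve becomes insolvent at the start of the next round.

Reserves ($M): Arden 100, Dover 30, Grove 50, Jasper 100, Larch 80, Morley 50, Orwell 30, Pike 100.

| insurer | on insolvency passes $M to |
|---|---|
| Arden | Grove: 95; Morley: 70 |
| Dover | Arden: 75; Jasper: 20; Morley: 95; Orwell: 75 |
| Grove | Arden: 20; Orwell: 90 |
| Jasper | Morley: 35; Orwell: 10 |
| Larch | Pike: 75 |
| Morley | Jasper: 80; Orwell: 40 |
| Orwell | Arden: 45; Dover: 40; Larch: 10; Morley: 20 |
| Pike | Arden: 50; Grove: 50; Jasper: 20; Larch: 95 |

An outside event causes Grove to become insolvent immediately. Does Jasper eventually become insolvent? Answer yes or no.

yes

Round 1 — Grove becomes insolvent (initial).
  Arden: +20 → 20 < 100
  Orwell: +90 → 90 ≥ 30
Round 2 — Orwell becomes insolvent.
  Arden: +45 → 65 < 100
  Dover: +40 → 40 ≥ 30
  Larch: +10 → 10 < 80
  Morley: +20 → 20 < 50
Round 3 — Dover becomes insolvent.
  Arden: +75 → 140 ≥ 100
  Jasper: +20 → 20 < 100
  Morley: +95 → 115 ≥ 50
Round 4 — Arden, Morley become insolvent.
  Jasper: +80 → 100 ≥ 100
Round 5 — Jasper becomes insolvent.
No further insolvencies.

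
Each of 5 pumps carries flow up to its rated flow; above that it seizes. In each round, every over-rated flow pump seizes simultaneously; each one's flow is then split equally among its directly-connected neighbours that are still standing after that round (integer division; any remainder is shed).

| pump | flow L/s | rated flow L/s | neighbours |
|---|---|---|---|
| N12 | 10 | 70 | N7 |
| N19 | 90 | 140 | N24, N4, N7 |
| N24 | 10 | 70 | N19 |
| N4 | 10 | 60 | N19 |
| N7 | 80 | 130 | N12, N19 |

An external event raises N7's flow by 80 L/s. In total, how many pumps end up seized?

5

Round 1 — N7 at 160 > 130. N7 seizes.
  N7 sheds 160 L/s to N12, N19: 80 each.
    N12: 10+80 = 90 > 70
    N19: 90+80 = 170 > 140
Round 2 — N12, N19 seize.
  N12 sheds 90 L/s: no online neighbours, lost.
  N19 sheds 170 L/s to N24, N4: 85 each.
    N24: 10+85 = 95 > 70
    N4: 10+85 = 95 > 60
Round 3 — N24, N4 seize.
  N24 sheds 95 L/s: no online neighbours, lost.
  N4 sheds 95 L/s: no online neighbours, lost.
No further seizures.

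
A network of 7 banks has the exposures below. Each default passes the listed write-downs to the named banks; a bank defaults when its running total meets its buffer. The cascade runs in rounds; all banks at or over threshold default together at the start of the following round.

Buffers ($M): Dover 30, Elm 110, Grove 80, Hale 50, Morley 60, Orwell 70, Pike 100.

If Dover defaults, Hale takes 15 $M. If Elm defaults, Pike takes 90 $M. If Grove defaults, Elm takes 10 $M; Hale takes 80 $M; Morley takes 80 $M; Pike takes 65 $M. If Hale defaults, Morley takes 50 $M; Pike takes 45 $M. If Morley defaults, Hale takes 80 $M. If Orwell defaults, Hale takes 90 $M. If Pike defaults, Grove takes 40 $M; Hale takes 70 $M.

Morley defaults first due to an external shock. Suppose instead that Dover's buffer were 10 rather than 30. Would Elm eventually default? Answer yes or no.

With Dover's buffer at 10:
Round 1 — Morley defaults (initial).
  Hale: +80 → 80 ≥ 50
Round 2 — Hale defaults.
  Pike: +45 → 45 < 100
No further defaults.

no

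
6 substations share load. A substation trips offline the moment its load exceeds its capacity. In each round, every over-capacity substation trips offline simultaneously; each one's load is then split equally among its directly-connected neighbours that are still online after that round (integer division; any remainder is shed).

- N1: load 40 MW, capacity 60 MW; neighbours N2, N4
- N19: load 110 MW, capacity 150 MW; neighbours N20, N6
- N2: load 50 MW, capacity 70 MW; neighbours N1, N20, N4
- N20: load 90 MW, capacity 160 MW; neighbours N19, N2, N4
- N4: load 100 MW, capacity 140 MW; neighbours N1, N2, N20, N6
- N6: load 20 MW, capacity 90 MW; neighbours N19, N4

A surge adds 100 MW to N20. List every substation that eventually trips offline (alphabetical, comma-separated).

N1, N19, N2, N20, N4, N6

Round 1 — N20 at 190 > 160. N20 trips offline.
  N20 sheds 190 MW to N19, N2, N4: 63 each (1 lost).
    N19: 110+63 = 173 > 150
    N2: 50+63 = 113 > 70
    N4: 100+63 = 163 > 140
Round 2 — N19, N2, N4 trip offline.
  N19 sheds 173 MW to N6: 173 each.
    N6: 20+173 = 193 > 90
  N2 sheds 113 MW to N1: 113 each.
    N1: 40+113 = 153 > 60
  N4 sheds 163 MW to N1, N6: 81 each (1 lost).
    N1: 153+81 = 234 > 60
    N6: 193+81 = 274 > 90
Round 3 — N1, N6 trip offline.
  N1 sheds 234 MW: no online neighbours, lost.
  N6 sheds 274 MW: no online neighbours, lost.
No further trips.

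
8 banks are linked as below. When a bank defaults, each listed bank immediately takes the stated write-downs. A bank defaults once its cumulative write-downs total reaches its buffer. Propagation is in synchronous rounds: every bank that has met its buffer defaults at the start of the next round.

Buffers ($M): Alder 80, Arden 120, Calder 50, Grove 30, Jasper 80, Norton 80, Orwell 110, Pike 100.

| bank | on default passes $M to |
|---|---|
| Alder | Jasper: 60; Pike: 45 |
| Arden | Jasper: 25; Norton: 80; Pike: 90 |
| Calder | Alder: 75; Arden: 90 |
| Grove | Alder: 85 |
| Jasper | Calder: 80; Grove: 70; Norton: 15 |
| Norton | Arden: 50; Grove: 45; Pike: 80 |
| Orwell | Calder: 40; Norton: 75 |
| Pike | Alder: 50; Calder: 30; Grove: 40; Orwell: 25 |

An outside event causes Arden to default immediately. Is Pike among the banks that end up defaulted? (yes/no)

Round 1 — Arden defaults (initial).
  Jasper: +25 → 25 < 80
  Norton: +80 → 80 ≥ 80
  Pike: +90 → 90 < 100
Round 2 — Norton defaults.
  Grove: +45 → 45 ≥ 30
  Pike: +80 → 170 ≥ 100
Round 3 — Grove, Pike default.
  Alder: +85+50 → 135 ≥ 80
  Calder: +30 → 30 < 50
  Orwell: +25 → 25 < 110
Round 4 — Alder defaults.
  Jasper: +60 → 85 ≥ 80
Round 5 — Jasper defaults.
  Calder: +80 → 110 ≥ 50
Round 6 — Calder defaults.
No further defaults.

yes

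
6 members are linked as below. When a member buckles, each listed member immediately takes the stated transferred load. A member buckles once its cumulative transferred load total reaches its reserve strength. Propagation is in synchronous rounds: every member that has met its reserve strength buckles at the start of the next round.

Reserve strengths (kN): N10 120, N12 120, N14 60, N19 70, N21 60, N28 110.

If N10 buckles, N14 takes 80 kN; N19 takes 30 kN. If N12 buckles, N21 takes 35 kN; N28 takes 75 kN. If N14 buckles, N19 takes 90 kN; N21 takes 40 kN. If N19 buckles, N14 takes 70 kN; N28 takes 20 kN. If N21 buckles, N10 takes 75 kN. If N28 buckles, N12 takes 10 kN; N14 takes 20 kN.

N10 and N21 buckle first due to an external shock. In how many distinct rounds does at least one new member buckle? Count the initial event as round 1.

3

Round 1 — N10, N21 buckle (initial).
  N14: +80 → 80 ≥ 60
  N19: +30 → 30 < 70
Round 2 — N14 buckles.
  N19: +90 → 120 ≥ 70
Round 3 — N19 buckles.
  N28: +20 → 20 < 110
No further bucklings.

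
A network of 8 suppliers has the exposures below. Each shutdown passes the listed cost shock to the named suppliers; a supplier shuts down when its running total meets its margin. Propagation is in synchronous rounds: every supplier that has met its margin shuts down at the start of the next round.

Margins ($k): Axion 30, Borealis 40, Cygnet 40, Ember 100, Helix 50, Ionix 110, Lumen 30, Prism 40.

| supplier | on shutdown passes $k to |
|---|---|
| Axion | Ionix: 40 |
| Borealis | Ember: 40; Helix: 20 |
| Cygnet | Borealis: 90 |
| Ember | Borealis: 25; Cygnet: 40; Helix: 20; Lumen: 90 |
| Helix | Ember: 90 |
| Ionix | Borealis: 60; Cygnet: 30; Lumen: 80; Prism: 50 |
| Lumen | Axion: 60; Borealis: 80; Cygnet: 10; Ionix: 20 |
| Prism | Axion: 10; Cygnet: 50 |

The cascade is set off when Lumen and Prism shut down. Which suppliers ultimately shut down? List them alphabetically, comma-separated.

Axion, Borealis, Cygnet, Lumen, Prism

Round 1 — Lumen, Prism shut down (initial).
  Axion: +60+10 → 70 ≥ 30
  Borealis: +80 → 80 ≥ 40
  Cygnet: +10+50 → 60 ≥ 40
  Ionix: +20 → 20 < 110
Round 2 — Axion, Borealis, Cygnet shut down.
  Ember: +40 → 40 < 100
  Helix: +20 → 20 < 50
  Ionix: +40 → 60 < 110
No further shutdowns.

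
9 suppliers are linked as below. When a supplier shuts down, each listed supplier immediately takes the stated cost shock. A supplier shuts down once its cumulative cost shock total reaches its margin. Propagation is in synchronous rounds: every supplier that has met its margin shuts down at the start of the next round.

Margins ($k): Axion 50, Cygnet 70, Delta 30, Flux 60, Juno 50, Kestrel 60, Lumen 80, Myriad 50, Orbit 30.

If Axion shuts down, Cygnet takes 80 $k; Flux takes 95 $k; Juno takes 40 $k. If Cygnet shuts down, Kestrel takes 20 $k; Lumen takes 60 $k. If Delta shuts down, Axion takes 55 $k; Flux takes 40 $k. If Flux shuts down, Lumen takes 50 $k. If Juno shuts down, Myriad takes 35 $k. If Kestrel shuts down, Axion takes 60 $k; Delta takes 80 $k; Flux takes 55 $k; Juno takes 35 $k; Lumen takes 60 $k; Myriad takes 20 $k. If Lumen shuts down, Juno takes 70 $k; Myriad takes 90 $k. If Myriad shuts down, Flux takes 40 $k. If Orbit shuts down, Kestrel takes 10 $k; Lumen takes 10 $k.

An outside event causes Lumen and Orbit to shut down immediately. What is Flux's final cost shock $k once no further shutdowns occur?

Round 1 — Lumen, Orbit shut down (initial).
  Juno: +70 → 70 ≥ 50
  Kestrel: +10 → 10 < 60
  Myriad: +90 → 90 ≥ 50
Round 2 — Juno, Myriad shut down.
  Flux: +40 → 40 < 60
No further shutdowns.

40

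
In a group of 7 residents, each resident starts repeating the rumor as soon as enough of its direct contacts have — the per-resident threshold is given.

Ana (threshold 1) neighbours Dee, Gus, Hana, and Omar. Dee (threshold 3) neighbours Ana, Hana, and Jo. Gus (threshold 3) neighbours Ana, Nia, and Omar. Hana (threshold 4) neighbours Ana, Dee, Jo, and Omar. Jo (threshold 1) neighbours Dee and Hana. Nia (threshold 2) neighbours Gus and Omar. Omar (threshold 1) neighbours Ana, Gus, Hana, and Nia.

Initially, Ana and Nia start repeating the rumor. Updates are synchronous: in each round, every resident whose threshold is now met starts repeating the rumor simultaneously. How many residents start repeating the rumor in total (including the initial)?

Round 1 — Ana, Nia start repeating the rumor (initial).
Round 2 — checking thresholds:
  Dee: 1 of 3 neighbours < 3, not yet.
  Gus: 2 of 3 neighbours < 3, not yet.
  Hana: 1 of 4 neighbours < 4, not yet.
  Omar: 2 of 4 neighbours ≥ 1, starts repeating the rumor.
Round 3 — checking thresholds:
  Dee: 1 of 3 neighbours < 3, not yet.
  Gus: 3 of 3 neighbours ≥ 3, starts repeating the rumor.
  Hana: 2 of 4 neighbours < 4, not yet.
Round 4 — no new spreads; cascade stops.

4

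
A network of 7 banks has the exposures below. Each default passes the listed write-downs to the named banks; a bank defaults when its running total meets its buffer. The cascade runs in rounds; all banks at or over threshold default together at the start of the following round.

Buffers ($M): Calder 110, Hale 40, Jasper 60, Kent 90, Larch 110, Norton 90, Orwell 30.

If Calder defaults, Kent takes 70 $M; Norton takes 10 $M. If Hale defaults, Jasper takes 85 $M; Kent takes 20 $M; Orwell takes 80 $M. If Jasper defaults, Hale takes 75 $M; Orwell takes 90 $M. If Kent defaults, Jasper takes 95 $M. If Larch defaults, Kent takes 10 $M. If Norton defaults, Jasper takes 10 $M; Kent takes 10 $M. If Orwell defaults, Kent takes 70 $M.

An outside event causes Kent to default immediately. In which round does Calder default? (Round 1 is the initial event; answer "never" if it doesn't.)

never

Round 1 — Kent defaults (initial).
  Jasper: +95 → 95 ≥ 60
Round 2 — Jasper defaults.
  Hale: +75 → 75 ≥ 40
  Orwell: +90 → 90 ≥ 30
Round 3 — Hale, Orwell default.
No further defaults.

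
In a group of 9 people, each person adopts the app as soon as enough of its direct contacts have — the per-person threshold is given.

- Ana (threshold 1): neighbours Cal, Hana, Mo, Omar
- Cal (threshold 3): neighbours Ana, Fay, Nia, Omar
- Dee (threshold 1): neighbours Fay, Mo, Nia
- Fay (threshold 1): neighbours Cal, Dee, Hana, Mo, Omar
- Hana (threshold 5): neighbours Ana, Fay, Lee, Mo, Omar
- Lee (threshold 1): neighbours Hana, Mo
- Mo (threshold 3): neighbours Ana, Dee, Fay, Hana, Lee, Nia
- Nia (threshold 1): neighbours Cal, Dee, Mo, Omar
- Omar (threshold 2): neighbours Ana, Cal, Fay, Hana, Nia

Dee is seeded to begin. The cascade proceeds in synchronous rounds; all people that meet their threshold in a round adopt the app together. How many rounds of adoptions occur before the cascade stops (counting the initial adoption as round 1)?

5

Round 1 — Dee adopts the app (initial).
Round 2 — checking thresholds:
  Fay: 1 of 5 neighbours ≥ 1, adopts the app.
  Mo: 1 of 6 neighbours < 3, not yet.
  Nia: 1 of 4 neighbours ≥ 1, adopts the app.
Round 3 — checking thresholds:
  Cal: 2 of 4 neighbours < 3, not yet.
  Hana: 1 of 5 neighbours < 5, not yet.
  Mo: 3 of 6 neighbours ≥ 3, adopts the app.
  Omar: 2 of 5 neighbours ≥ 2, adopts the app.
Round 4 — checking thresholds:
  Ana: 2 of 4 neighbours ≥ 1, adopts the app.
  Cal: 3 of 4 neighbours ≥ 3, adopts the app.
  Hana: 3 of 5 neighbours < 5, not yet.
  Lee: 1 of 2 neighbours ≥ 1, adopts the app.
Round 5 — checking thresholds:
  Hana: 5 of 5 neighbours ≥ 5, adopts the app.
Round 6 — no new adoptions; cascade stops.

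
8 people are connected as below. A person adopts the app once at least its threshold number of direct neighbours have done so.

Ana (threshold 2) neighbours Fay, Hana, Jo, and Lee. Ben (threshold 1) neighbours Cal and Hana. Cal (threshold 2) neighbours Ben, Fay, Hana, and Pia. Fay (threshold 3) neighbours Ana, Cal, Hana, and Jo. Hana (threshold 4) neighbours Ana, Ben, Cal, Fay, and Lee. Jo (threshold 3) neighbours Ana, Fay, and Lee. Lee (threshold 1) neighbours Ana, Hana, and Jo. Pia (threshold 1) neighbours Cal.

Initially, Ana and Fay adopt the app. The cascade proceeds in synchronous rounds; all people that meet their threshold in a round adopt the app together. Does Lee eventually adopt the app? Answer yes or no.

Round 1 — Ana, Fay adopt the app (initial).
Round 2 — checking thresholds:
  Cal: 1 of 4 neighbours < 2, below threshold.
  Hana: 2 of 5 neighbours < 4, below threshold.
  Jo: 2 of 3 neighbours < 3, below threshold.
  Lee: 1 of 3 neighbours ≥ 1, adopts the app.
Round 3 — checking thresholds:
  Cal: 1 of 4 neighbours < 2, below threshold.
  Hana: 3 of 5 neighbours < 4, below threshold.
  Jo: 3 of 3 neighbours ≥ 3, adopts the app.
Round 4 — no new adoptions; cascade stops.

yes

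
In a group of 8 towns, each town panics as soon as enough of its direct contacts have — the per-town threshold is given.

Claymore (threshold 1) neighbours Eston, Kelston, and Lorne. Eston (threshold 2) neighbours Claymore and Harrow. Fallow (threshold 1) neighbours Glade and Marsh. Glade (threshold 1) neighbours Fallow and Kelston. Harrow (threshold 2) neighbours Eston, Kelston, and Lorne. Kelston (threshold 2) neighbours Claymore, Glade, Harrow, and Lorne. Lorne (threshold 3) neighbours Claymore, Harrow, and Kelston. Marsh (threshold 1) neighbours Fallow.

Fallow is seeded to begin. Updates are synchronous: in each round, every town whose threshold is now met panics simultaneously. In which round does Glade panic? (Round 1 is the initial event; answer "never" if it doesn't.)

2

Round 1 — Fallow panics (initial).
Round 2 — checking thresholds:
  Glade: 1 of 2 neighbours ≥ 1, panics.
  Marsh: 1 of 1 neighbours ≥ 1, panics.
Round 3 — no new panics; cascade stops.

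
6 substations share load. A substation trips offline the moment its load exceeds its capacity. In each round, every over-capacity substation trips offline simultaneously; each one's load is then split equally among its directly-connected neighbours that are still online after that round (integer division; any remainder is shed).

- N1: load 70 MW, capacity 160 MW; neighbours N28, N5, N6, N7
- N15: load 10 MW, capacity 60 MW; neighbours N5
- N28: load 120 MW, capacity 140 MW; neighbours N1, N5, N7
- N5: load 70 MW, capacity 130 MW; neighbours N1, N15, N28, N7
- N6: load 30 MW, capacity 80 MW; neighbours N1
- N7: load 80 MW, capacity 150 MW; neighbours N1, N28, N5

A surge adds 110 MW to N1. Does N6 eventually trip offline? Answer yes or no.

no

Round 1 — N1 at 180 > 160. N1 trips offline.
  N1 sheds 180 MW to N28, N5, N6, N7: 45 each.
    N28: 120+45 = 165 > 140
    N5: 70+45 = 115 ≤ 130
    N6: 30+45 = 75 ≤ 80
    N7: 80+45 = 125 ≤ 150
Round 2 — N28 trips offline.
  N28 sheds 165 MW to N5, N7: 82 each (1 lost).
    N5: 115+82 = 197 > 130
    N7: 125+82 = 207 > 150
Round 3 — N5, N7 trip offline.
  N5 sheds 197 MW to N15: 197 each.
    N15: 10+197 = 207 > 60
  N7 sheds 207 MW: no online neighbours, lost.
Round 4 — N15 trips offline.
  N15 sheds 207 MW: no online neighbours, lost.
No further trips.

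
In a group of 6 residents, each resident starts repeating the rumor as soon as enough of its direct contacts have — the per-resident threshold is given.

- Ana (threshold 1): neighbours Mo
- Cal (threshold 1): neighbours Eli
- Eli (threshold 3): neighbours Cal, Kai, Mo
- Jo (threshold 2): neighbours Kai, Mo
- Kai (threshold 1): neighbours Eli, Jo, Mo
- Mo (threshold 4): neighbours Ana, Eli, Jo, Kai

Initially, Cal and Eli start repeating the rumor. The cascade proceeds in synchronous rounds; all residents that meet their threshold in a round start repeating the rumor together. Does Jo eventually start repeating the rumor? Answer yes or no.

no

Round 1 — Cal, Eli start repeating the rumor (initial).
Round 2 — checking thresholds:
  Kai: 1 of 3 neighbours ≥ 1, starts repeating the rumor.
  Mo: 1 of 4 neighbours < 4, below threshold.
Round 3 — no new spreads; cascade stops.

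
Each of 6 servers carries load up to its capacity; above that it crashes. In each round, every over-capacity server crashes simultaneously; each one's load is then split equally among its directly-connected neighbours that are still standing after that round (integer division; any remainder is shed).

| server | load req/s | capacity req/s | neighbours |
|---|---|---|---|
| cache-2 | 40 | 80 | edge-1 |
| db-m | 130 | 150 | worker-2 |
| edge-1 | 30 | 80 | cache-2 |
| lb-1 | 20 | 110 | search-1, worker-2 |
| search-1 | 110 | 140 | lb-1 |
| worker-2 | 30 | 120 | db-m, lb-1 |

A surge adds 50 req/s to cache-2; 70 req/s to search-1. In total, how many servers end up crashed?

6

Round 1 — cache-2 at 90 > 80; search-1 at 180 > 140. cache-2, search-1 crash.
  cache-2 sheds 90 req/s to edge-1: 90 each.
    edge-1: 30+90 = 120 > 80
  search-1 sheds 180 req/s to lb-1: 180 each.
    lb-1: 20+180 = 200 > 110
Round 2 — edge-1, lb-1 crash.
  edge-1 sheds 120 req/s: no online neighbours, lost.
  lb-1 sheds 200 req/s to worker-2: 200 each.
    worker-2: 30+200 = 230 > 120
Round 3 — worker-2 crashes.
  worker-2 sheds 230 req/s to db-m: 230 each.
    db-m: 130+230 = 360 > 150
Round 4 — db-m crashes.
  db-m sheds 360 req/s: no online neighbours, lost.
No further crashes.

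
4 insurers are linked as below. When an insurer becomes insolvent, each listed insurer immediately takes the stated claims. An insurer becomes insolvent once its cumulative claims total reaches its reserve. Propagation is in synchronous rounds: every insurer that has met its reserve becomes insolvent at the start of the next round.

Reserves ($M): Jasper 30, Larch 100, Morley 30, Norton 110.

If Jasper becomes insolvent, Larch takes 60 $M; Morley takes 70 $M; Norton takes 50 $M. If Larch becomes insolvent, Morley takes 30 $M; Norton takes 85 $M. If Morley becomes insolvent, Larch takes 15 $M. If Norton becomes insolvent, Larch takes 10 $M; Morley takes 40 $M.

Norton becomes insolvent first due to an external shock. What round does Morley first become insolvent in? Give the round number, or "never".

Round 1 — Norton becomes insolvent (initial).
  Larch: +10 → 10 < 100
  Morley: +40 → 40 ≥ 30
Round 2 — Morley becomes insolvent.
  Larch: +15 → 25 < 100
No further insolvencies.

2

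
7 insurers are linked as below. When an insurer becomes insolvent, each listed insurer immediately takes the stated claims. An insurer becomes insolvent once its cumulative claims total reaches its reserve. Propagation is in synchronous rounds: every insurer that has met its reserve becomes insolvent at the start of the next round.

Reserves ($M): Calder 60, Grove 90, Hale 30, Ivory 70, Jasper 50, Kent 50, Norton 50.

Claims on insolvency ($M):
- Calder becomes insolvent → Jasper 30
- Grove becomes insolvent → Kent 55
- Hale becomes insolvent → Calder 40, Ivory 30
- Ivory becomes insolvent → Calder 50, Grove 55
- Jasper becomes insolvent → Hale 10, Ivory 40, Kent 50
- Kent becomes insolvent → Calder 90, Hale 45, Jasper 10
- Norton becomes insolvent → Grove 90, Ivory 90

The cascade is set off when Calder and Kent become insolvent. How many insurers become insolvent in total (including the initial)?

Round 1 — Calder, Kent become insolvent (initial).
  Hale: +45 → 45 ≥ 30
  Jasper: +30+10 → 40 < 50
Round 2 — Hale becomes insolvent.
  Ivory: +30 → 30 < 70
No further insolvencies.

3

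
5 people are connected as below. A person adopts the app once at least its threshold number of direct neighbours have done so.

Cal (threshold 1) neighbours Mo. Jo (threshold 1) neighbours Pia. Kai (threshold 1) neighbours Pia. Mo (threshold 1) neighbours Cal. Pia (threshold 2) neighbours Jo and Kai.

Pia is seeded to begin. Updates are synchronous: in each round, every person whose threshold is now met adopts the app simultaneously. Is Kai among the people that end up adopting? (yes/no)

yes

Round 1 — Pia adopts the app (initial).
Round 2 — checking thresholds:
  Jo: 1 of 1 neighbours ≥ 1, adopts the app.
  Kai: 1 of 1 neighbours ≥ 1, adopts the app.
Round 3 — no new adoptions; cascade stops.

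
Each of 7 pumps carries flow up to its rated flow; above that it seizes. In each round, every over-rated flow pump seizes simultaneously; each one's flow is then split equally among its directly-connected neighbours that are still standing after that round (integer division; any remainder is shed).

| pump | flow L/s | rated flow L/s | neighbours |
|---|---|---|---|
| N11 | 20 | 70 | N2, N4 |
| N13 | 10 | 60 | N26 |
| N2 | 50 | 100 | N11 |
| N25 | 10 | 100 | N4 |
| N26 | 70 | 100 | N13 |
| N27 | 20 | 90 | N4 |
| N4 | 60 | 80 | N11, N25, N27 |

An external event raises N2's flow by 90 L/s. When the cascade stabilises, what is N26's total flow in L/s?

70

Round 1 — N2 at 140 > 100. N2 seizes.
  N2 sheds 140 L/s to N11: 140 each.
    N11: 20+140 = 160 > 70
Round 2 — N11 seizes.
  N11 sheds 160 L/s to N4: 160 each.
    N4: 60+160 = 220 > 80
Round 3 — N4 seizes.
  N4 sheds 220 L/s to N25, N27: 110 each.
    N25: 10+110 = 120 > 100
    N27: 20+110 = 130 > 90
Round 4 — N25, N27 seize.
  N25 sheds 120 L/s: no online neighbours, lost.
  N27 sheds 130 L/s: no online neighbours, lost.
No further seizures.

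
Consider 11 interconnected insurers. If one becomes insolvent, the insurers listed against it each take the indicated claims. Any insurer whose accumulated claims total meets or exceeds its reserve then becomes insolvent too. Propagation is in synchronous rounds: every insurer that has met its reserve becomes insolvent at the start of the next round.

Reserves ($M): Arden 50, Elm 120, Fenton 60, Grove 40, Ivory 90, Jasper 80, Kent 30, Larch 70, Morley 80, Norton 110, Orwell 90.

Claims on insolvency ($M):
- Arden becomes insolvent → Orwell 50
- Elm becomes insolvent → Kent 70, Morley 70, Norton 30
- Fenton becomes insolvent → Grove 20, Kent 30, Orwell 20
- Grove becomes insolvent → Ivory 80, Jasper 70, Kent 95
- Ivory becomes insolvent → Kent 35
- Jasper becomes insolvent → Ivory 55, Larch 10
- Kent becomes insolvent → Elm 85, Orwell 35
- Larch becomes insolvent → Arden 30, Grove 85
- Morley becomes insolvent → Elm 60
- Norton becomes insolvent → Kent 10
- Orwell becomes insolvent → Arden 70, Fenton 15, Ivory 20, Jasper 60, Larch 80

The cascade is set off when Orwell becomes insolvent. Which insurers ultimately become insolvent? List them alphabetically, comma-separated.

Arden, Grove, Ivory, Jasper, Kent, Larch, Orwell

Round 1 — Orwell becomes insolvent (initial).
  Arden: +70 → 70 ≥ 50
  Fenton: +15 → 15 < 60
  Ivory: +20 → 20 < 90
  Jasper: +60 → 60 < 80
  Larch: +80 → 80 ≥ 70
Round 2 — Arden, Larch become insolvent.
  Grove: +85 → 85 ≥ 40
Round 3 — Grove becomes insolvent.
  Ivory: +80 → 100 ≥ 90
  Jasper: +70 → 130 ≥ 80
  Kent: +95 → 95 ≥ 30
Round 4 — Ivory, Jasper, Kent become insolvent.
  Elm: +85 → 85 < 120
No further insolvencies.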